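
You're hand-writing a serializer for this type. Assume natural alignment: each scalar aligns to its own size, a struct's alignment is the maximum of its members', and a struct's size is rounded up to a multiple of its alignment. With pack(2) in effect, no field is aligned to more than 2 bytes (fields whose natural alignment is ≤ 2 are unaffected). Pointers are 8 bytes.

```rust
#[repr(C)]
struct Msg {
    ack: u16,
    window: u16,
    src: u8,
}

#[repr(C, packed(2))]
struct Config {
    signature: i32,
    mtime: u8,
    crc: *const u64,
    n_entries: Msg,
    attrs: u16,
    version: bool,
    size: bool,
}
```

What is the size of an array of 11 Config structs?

Msg: 0..2  ack  (2B, 2-aligned); 2..4  window  (2B, 2-aligned); 4..5  src  (1B, 1-aligned); 5..6  -- tail padding (1B); sizeof = 6, alignof = 2
0..4  signature  (4B, 2-aligned)
4..5  mtime  (1B, 1-aligned)
5..6  -- padding (1B)
6..14  crc  (8B, 2-aligned)
14..20  n_entries  (6B, 2-aligned)
20..22  attrs  (2B, 2-aligned)
22..23  version  (1B, 1-aligned)
23..24  size  (1B, 1-aligned)
sizeof = 24, alignof = 2
array of 11: 11 × 24 = 264

264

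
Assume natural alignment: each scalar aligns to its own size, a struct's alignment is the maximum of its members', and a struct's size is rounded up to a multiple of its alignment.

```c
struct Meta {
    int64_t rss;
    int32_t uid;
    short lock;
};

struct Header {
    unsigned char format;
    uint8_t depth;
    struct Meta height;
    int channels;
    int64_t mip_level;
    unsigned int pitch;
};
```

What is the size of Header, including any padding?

Meta: @0: rss [8B, align 8] → 8; @8: uid [4B, align 4] → 12; @12: lock [2B, align 2] → 14; +2 tail pad (align 8); size 16, align 8
@0: format [1B, align 1] → 1
@1: depth [1B, align 1] → 2
+6 pad (align 8)
@8: height [16B, align 8] → 24
@24: channels [4B, align 4] → 28
+4 pad (align 8)
@32: mip_level [8B, align 8] → 40
@40: pitch [4B, align 4] → 44
+4 tail pad (align 8)
size 48, align 8

48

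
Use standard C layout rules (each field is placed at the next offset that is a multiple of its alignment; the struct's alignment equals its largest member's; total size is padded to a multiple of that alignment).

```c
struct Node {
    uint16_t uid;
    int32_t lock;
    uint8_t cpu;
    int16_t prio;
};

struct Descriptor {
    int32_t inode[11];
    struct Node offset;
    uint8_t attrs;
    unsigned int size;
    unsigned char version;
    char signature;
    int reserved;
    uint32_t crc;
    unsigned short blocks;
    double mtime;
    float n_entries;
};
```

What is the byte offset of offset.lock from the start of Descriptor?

48

Node: uid at 0 (size 2, align 2) → ends 2; pad 2 to align 4 for lock; lock at 4 (size 4, align 4) → ends 8; cpu at 8 (size 1, align 1) → ends 9; pad 1 to align 2 for prio; prio at 10 (size 2, align 2) → ends 12; total 12 bytes, alignment 4
inode at 0 (size 44, align 4) → ends 44
offset at 44 (size 12, align 4) → ends 56
within Node: lock at 4
44 + 4 = 48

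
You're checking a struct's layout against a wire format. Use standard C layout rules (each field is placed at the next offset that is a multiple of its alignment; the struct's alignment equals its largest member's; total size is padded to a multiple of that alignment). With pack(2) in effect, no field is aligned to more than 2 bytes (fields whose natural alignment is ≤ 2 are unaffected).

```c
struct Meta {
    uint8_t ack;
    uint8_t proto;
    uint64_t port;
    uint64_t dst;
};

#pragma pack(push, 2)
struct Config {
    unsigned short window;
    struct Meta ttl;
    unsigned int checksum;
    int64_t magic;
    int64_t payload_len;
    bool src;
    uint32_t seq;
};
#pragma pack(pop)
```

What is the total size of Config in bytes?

52

Meta: 0..1  ack  (1B, 1-aligned); 1..2  proto  (1B, 1-aligned); 2..8  -- padding (6B); 8..16  port  (8B, 8-aligned); 16..24  dst  (8B, 8-aligned); sizeof = 24, alignof = 8
0..2  window  (2B, 2-aligned)
2..26  ttl  (24B, 2-aligned)
26..30  checksum  (4B, 2-aligned)
30..38  magic  (8B, 2-aligned)
38..46  payload_len  (8B, 2-aligned)
46..47  src  (1B, 1-aligned)
47..48  -- padding (1B)
48..52  seq  (4B, 2-aligned)
sizeof = 52, alignof = 2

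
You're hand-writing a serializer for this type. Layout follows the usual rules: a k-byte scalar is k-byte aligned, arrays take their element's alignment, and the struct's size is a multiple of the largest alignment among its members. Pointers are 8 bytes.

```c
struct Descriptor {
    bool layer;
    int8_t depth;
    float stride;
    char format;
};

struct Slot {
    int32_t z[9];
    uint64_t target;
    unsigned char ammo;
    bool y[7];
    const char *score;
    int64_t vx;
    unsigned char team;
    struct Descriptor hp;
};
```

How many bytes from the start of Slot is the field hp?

Descriptor: @0: layer [1B, align 1] → 1; @1: depth [1B, align 1] → 2; +2 pad (align 4); @4: stride [4B, align 4] → 8; @8: format [1B, align 1] → 9; +3 tail pad (align 4); size 12, align 4
@0: z [36B, align 4] → 36
+4 pad (align 8)
@40: target [8B, align 8] → 48
@48: ammo [1B, align 1] → 49
@49: y [7B, align 1] → 56
@56: score [8B, align 8] → 64
@64: vx [8B, align 8] → 72
@72: team [1B, align 1] → 73
+3 pad (align 4)
@76: hp [12B, align 4] → 88

76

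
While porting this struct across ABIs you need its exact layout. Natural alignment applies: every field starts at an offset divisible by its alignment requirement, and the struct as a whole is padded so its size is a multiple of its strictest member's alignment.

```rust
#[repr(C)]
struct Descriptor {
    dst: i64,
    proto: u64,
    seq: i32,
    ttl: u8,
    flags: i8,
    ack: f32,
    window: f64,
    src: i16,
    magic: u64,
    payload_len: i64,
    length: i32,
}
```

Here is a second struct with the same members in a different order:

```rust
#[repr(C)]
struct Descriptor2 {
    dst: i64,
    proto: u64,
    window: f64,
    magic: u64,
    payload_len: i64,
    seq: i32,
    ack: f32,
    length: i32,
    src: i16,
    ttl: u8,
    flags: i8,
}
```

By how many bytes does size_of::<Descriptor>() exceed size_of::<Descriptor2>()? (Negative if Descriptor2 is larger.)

16

0..8  dst  (8B, 8-aligned)
8..16  proto  (8B, 8-aligned)
16..20  seq  (4B, 4-aligned)
20..21  ttl  (1B, 1-aligned)
21..22  flags  (1B, 1-aligned)
22..24  -- padding (2B)
24..28  ack  (4B, 4-aligned)
28..32  -- padding (4B)
32..40  window  (8B, 8-aligned)
40..42  src  (2B, 2-aligned)
42..48  -- padding (6B)
48..56  magic  (8B, 8-aligned)
56..64  payload_len  (8B, 8-aligned)
64..68  length  (4B, 4-aligned)
68..72  -- tail padding (4B)
sizeof = 72, alignof = 8
— Descriptor2 —
0..8  dst  (8B, 8-aligned)
8..16  proto  (8B, 8-aligned)
16..24  window  (8B, 8-aligned)
24..32  magic  (8B, 8-aligned)
32..40  payload_len  (8B, 8-aligned)
40..44  seq  (4B, 4-aligned)
44..48  ack  (4B, 4-aligned)
48..52  length  (4B, 4-aligned)
52..54  src  (2B, 2-aligned)
54..55  ttl  (1B, 1-aligned)
55..56  flags  (1B, 1-aligned)
sizeof = 56, alignof = 8
72 − 56 = 16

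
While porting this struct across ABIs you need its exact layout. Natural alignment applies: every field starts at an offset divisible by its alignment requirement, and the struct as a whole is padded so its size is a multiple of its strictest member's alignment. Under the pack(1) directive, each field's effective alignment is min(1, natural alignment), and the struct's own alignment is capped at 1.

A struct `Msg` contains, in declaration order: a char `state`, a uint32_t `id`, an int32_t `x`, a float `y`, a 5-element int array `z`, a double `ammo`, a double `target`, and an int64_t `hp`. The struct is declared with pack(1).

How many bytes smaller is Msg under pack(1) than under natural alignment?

7

natural layout:
  0..1  state  (1B, 1-aligned)
  1..4  -- padding (3B)
  4..8  id  (4B, 4-aligned)
  8..12  x  (4B, 4-aligned)
  12..16  y  (4B, 4-aligned)
  16..36  z  (20B, 4-aligned)
  36..40  -- padding (4B)
  40..48  ammo  (8B, 8-aligned)
  48..56  target  (8B, 8-aligned)
  56..64  hp  (8B, 8-aligned)
  sizeof = 64, alignof = 8
packed(1) layout:
  0..1  state  (1B, 1-aligned)
  1..5  id  (4B, 1-aligned)
  5..9  x  (4B, 1-aligned)
  9..13  y  (4B, 1-aligned)
  13..33  z  (20B, 1-aligned)
  33..41  ammo  (8B, 1-aligned)
  41..49  target  (8B, 1-aligned)
  49..57  hp  (8B, 1-aligned)
  sizeof = 57, alignof = 1
64 − 57 = 7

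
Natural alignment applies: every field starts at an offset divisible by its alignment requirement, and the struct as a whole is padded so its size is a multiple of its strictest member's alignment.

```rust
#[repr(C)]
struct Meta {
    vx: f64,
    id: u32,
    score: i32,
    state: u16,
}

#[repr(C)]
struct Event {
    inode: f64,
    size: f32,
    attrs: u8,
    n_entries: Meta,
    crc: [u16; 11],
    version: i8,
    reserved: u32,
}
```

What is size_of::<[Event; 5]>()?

Meta: vx at 0 (size 8, align 8) → ends 8; id at 8 (size 4, align 4) → ends 12; score at 12 (size 4, align 4) → ends 16; state at 16 (size 2, align 2) → ends 18; tail pad 6 to reach multiple of 8; total 24 bytes, alignment 8
inode at 0 (size 8, align 8) → ends 8
size at 8 (size 4, align 4) → ends 12
attrs at 12 (size 1, align 1) → ends 13
pad 3 to align 8 for n_entries
n_entries at 16 (size 24, align 8) → ends 40
crc at 40 (size 22, align 2) → ends 62
version at 62 (size 1, align 1) → ends 63
pad 1 to align 4 for reserved
reserved at 64 (size 4, align 4) → ends 68
tail pad 4 to reach multiple of 8
total 72 bytes, alignment 8
array of 5: 5 × 72 = 360

360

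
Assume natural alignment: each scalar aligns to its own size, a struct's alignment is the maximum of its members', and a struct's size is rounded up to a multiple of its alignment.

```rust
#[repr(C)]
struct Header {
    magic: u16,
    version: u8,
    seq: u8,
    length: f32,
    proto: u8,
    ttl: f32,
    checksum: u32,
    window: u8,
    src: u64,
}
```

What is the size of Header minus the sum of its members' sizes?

0..2  magic  (2B, 2-aligned)
2..3  version  (1B, 1-aligned)
3..4  seq  (1B, 1-aligned)
4..8  length  (4B, 4-aligned)
8..9  proto  (1B, 1-aligned)
9..12  -- padding (3B)
12..16  ttl  (4B, 4-aligned)
16..20  checksum  (4B, 4-aligned)
20..21  window  (1B, 1-aligned)
21..24  -- padding (3B)
24..32  src  (8B, 8-aligned)
sizeof = 32, alignof = 8
data bytes 26, size 32 → padding 6

6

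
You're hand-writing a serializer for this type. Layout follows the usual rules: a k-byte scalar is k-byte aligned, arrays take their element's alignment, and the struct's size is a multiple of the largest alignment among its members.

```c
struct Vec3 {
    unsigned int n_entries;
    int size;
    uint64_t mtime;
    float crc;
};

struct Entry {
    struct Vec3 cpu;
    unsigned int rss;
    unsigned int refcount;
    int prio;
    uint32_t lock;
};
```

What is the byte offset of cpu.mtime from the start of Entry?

8

Vec3: 0..4  n_entries  (4B, 4-aligned); 4..8  size  (4B, 4-aligned); 8..16  mtime  (8B, 8-aligned); 16..20  crc  (4B, 4-aligned); 20..24  -- tail padding (4B); sizeof = 24, alignof = 8
0..24  cpu  (24B, 8-aligned)
within Vec3: mtime at 8
0 + 8 = 8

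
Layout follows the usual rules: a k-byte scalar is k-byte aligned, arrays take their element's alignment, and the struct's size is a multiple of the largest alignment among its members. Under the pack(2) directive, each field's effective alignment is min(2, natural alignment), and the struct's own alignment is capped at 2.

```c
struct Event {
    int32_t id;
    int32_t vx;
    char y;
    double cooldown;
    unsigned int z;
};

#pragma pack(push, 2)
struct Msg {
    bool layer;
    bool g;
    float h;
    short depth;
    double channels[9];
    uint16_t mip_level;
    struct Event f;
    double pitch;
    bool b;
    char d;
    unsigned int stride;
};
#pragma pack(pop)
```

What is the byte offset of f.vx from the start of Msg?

Event: @0: id [4B, align 4] → 4; @4: vx [4B, align 4] → 8; @8: y [1B, align 1] → 9; +7 pad (align 8); @16: cooldown [8B, align 8] → 24; @24: z [4B, align 4] → 28; +4 tail pad (align 8); size 32, align 8
@0: layer [1B, align 1] → 1
@1: g [1B, align 1] → 2
@2: h [4B, align 2] → 6
@6: depth [2B, align 2] → 8
@8: channels [72B, align 2] → 80
@80: mip_level [2B, align 2] → 82
@82: f [32B, align 2] → 114
within Event: vx at 4
82 + 4 = 86

86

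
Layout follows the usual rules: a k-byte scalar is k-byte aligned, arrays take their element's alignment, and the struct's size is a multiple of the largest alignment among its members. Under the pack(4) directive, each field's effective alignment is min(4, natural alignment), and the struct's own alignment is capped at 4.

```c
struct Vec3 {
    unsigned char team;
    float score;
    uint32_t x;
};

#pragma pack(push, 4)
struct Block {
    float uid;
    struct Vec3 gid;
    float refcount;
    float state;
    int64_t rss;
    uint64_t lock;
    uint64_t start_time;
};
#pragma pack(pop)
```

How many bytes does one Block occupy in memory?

48

Vec3: team at 0 (size 1, align 1) → ends 1; pad 3 to align 4 for score; score at 4 (size 4, align 4) → ends 8; x at 8 (size 4, align 4) → ends 12; total 12 bytes, alignment 4
uid at 0 (size 4, align 4) → ends 4
gid at 4 (size 12, align 4) → ends 16
refcount at 16 (size 4, align 4) → ends 20
state at 20 (size 4, align 4) → ends 24
rss at 24 (size 8, align 4) → ends 32
lock at 32 (size 8, align 4) → ends 40
start_time at 40 (size 8, align 4) → ends 48
total 48 bytes, alignment 4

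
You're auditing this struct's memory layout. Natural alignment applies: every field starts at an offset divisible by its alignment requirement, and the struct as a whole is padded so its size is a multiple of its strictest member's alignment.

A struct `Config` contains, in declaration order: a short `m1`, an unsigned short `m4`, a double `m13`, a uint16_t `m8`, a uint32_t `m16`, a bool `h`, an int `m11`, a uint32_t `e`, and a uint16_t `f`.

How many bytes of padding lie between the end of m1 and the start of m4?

0

0..2  m1  (2B, 2-aligned)
2..4  m4  (2B, 2-aligned)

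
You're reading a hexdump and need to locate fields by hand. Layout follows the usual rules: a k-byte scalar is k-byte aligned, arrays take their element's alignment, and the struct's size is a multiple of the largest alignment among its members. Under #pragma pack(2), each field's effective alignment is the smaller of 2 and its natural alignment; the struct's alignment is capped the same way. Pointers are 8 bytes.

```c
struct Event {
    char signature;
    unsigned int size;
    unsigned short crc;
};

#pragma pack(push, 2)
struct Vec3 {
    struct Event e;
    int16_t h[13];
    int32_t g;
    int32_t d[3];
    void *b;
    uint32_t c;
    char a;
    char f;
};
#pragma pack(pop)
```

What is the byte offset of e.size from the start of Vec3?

Event: 0..1  signature  (1B, 1-aligned); 1..4  -- padding (3B); 4..8  size  (4B, 4-aligned); 8..10  crc  (2B, 2-aligned); 10..12  -- tail padding (2B); sizeof = 12, alignof = 4
0..12  e  (12B, 2-aligned)
within Event: size at 4
0 + 4 = 4

4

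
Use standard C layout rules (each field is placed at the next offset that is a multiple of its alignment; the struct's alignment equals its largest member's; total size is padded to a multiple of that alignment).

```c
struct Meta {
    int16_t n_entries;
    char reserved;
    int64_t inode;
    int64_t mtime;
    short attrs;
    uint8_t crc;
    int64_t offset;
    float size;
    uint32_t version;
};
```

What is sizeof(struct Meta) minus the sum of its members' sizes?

n_entries at 0 (size 2, align 2) → ends 2
reserved at 2 (size 1, align 1) → ends 3
pad 5 to align 8 for inode
inode at 8 (size 8, align 8) → ends 16
mtime at 16 (size 8, align 8) → ends 24
attrs at 24 (size 2, align 2) → ends 26
crc at 26 (size 1, align 1) → ends 27
pad 5 to align 8 for offset
offset at 32 (size 8, align 8) → ends 40
size at 40 (size 4, align 4) → ends 44
version at 44 (size 4, align 4) → ends 48
total 48 bytes, alignment 8
data bytes 38, size 48 → padding 10

10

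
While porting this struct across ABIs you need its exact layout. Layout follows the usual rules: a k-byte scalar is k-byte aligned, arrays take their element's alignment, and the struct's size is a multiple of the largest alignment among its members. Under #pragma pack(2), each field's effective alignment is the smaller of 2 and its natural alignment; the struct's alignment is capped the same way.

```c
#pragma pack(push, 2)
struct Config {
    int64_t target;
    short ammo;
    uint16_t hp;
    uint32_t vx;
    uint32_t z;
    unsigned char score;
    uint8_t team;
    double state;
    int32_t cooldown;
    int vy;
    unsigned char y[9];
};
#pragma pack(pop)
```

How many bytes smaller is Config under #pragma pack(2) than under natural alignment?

8

natural layout:
  target at 0 (size 8, align 8) → ends 8
  ammo at 8 (size 2, align 2) → ends 10
  hp at 10 (size 2, align 2) → ends 12
  vx at 12 (size 4, align 4) → ends 16
  z at 16 (size 4, align 4) → ends 20
  score at 20 (size 1, align 1) → ends 21
  team at 21 (size 1, align 1) → ends 22
  pad 2 to align 8 for state
  state at 24 (size 8, align 8) → ends 32
  cooldown at 32 (size 4, align 4) → ends 36
  vy at 36 (size 4, align 4) → ends 40
  y at 40 (size 9, align 1) → ends 49
  tail pad 7 to reach multiple of 8
  total 56 bytes, alignment 8
packed(2) layout:
  target at 0 (size 8, align 2) → ends 8
  ammo at 8 (size 2, align 2) → ends 10
  hp at 10 (size 2, align 2) → ends 12
  vx at 12 (size 4, align 2) → ends 16
  z at 16 (size 4, align 2) → ends 20
  score at 20 (size 1, align 1) → ends 21
  team at 21 (size 1, align 1) → ends 22
  state at 22 (size 8, align 2) → ends 30
  cooldown at 30 (size 4, align 2) → ends 34
  vy at 34 (size 4, align 2) → ends 38
  y at 38 (size 9, align 1) → ends 47
  tail pad 1 to reach multiple of 2
  total 48 bytes, alignment 2
56 − 48 = 8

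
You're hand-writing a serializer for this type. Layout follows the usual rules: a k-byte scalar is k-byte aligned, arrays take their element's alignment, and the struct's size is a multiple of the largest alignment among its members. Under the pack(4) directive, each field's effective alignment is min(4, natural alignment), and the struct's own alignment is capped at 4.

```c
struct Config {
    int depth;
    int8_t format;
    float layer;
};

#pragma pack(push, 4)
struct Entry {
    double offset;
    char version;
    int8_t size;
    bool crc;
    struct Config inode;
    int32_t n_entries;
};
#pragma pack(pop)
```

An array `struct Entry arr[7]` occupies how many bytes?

Config: 0..4  depth  (4B, 4-aligned); 4..5  format  (1B, 1-aligned); 5..8  -- padding (3B); 8..12  layer  (4B, 4-aligned); sizeof = 12, alignof = 4
0..8  offset  (8B, 4-aligned)
8..9  version  (1B, 1-aligned)
9..10  size  (1B, 1-aligned)
10..11  crc  (1B, 1-aligned)
11..12  -- padding (1B)
12..24  inode  (12B, 4-aligned)
24..28  n_entries  (4B, 4-aligned)
sizeof = 28, alignof = 4
array of 7: 7 × 28 = 196

196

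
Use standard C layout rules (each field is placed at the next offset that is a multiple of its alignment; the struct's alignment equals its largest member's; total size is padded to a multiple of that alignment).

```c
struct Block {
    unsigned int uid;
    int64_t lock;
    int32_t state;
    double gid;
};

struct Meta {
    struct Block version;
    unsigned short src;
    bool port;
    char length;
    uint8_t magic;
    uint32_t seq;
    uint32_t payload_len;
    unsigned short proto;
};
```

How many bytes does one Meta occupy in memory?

Block: @0: uid [4B, align 4] → 4; +4 pad (align 8); @8: lock [8B, align 8] → 16; @16: state [4B, align 4] → 20; +4 pad (align 8); @24: gid [8B, align 8] → 32; size 32, align 8
@0: version [32B, align 8] → 32
@32: src [2B, align 2] → 34
@34: port [1B, align 1] → 35
@35: length [1B, align 1] → 36
@36: magic [1B, align 1] → 37
+3 pad (align 4)
@40: seq [4B, align 4] → 44
@44: payload_len [4B, align 4] → 48
@48: proto [2B, align 2] → 50
+6 tail pad (align 8)
size 56, align 8

56 bytes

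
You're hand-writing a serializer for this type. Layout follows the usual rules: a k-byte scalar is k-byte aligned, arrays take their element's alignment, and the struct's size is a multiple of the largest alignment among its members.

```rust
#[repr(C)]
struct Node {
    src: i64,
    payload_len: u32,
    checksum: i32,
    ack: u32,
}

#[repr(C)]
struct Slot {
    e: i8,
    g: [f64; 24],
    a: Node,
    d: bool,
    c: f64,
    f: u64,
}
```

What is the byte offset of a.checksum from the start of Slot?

Node: src at 0 (size 8, align 8) → ends 8; payload_len at 8 (size 4, align 4) → ends 12; checksum at 12 (size 4, align 4) → ends 16; ack at 16 (size 4, align 4) → ends 20; tail pad 4 to reach multiple of 8; total 24 bytes, alignment 8
e at 0 (size 1, align 1) → ends 1
pad 7 to align 8 for g
g at 8 (size 192, align 8) → ends 200
a at 200 (size 24, align 8) → ends 224
within Node: checksum at 12
200 + 12 = 212

212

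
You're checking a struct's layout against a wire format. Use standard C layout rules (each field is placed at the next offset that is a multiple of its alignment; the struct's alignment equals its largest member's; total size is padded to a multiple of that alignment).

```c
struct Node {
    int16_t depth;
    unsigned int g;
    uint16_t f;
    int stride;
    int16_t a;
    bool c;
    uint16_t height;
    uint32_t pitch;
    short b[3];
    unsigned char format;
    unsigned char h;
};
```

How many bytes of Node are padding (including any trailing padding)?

7

0..2  depth  (2B, 2-aligned)
2..4  -- padding (2B)
4..8  g  (4B, 4-aligned)
8..10  f  (2B, 2-aligned)
10..12  -- padding (2B)
12..16  stride  (4B, 4-aligned)
16..18  a  (2B, 2-aligned)
18..19  c  (1B, 1-aligned)
19..20  -- padding (1B)
20..22  height  (2B, 2-aligned)
22..24  -- padding (2B)
24..28  pitch  (4B, 4-aligned)
28..34  b  (6B, 2-aligned)
34..35  format  (1B, 1-aligned)
35..36  h  (1B, 1-aligned)
sizeof = 36, alignof = 4
data bytes 29, size 36 → padding 7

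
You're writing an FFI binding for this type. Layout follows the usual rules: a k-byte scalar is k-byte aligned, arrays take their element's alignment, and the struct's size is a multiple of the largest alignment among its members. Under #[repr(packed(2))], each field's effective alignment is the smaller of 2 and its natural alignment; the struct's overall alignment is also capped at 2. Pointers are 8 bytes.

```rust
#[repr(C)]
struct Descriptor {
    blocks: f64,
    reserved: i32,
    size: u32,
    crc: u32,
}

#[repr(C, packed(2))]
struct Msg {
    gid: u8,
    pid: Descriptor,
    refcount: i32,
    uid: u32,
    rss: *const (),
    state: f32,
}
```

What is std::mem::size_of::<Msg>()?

Descriptor: 0..8  blocks  (8B, 8-aligned); 8..12  reserved  (4B, 4-aligned); 12..16  size  (4B, 4-aligned); 16..20  crc  (4B, 4-aligned); 20..24  -- tail padding (4B); sizeof = 24, alignof = 8
0..1  gid  (1B, 1-aligned)
1..2  -- padding (1B)
2..26  pid  (24B, 2-aligned)
26..30  refcount  (4B, 2-aligned)
30..34  uid  (4B, 2-aligned)
34..42  rss  (8B, 2-aligned)
42..46  state  (4B, 2-aligned)
sizeof = 46, alignof = 2

46 bytes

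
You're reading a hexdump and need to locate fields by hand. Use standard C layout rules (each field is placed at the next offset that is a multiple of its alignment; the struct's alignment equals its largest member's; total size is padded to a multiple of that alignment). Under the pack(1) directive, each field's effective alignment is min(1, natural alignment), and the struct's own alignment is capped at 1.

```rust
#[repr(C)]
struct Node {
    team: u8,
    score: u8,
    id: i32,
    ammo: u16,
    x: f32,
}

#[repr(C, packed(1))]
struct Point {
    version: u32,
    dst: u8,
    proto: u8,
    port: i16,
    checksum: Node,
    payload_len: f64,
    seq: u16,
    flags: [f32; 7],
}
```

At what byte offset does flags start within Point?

Node: @0: team [1B, align 1] → 1; @1: score [1B, align 1] → 2; +2 pad (align 4); @4: id [4B, align 4] → 8; @8: ammo [2B, align 2] → 10; +2 pad (align 4); @12: x [4B, align 4] → 16; size 16, align 4
@0: version [4B, align 1] → 4
@4: dst [1B, align 1] → 5
@5: proto [1B, align 1] → 6
@6: port [2B, align 1] → 8
@8: checksum [16B, align 1] → 24
@24: payload_len [8B, align 1] → 32
@32: seq [2B, align 1] → 34
@34: flags [28B, align 1] → 62

34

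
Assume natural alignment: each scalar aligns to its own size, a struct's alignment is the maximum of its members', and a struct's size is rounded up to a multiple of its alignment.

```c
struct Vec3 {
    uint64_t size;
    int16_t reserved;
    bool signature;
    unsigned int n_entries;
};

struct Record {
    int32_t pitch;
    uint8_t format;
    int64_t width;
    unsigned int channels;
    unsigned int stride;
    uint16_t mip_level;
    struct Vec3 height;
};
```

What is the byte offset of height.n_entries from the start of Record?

44

Vec3: size at 0 (size 8, align 8) → ends 8; reserved at 8 (size 2, align 2) → ends 10; signature at 10 (size 1, align 1) → ends 11; pad 1 to align 4 for n_entries; n_entries at 12 (size 4, align 4) → ends 16; total 16 bytes, alignment 8
pitch at 0 (size 4, align 4) → ends 4
format at 4 (size 1, align 1) → ends 5
pad 3 to align 8 for width
width at 8 (size 8, align 8) → ends 16
channels at 16 (size 4, align 4) → ends 20
stride at 20 (size 4, align 4) → ends 24
mip_level at 24 (size 2, align 2) → ends 26
pad 6 to align 8 for height
height at 32 (size 16, align 8) → ends 48
within Vec3: n_entries at 12
32 + 12 = 44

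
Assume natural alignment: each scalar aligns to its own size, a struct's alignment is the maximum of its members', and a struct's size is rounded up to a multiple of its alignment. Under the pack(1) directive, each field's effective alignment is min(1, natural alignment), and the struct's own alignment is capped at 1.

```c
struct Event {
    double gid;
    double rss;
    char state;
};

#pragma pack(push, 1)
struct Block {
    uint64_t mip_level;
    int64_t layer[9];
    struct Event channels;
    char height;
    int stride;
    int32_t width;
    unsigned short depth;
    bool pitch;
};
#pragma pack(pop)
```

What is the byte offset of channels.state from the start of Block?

Event: 0..8  gid  (8B, 8-aligned); 8..16  rss  (8B, 8-aligned); 16..17  state  (1B, 1-aligned); 17..24  -- tail padding (7B); sizeof = 24, alignof = 8
0..8  mip_level  (8B, 1-aligned)
8..80  layer  (72B, 1-aligned)
80..104  channels  (24B, 1-aligned)
within Event: state at 16
80 + 16 = 96

96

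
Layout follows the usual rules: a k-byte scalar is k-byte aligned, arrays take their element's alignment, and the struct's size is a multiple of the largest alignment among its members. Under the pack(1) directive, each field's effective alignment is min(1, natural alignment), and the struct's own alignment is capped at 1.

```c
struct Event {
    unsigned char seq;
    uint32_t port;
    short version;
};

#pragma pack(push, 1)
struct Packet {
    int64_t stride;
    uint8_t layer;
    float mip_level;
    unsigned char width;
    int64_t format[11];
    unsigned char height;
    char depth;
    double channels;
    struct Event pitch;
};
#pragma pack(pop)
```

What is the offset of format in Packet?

Event: @0: seq [1B, align 1] → 1; +3 pad (align 4); @4: port [4B, align 4] → 8; @8: version [2B, align 2] → 10; +2 tail pad (align 4); size 12, align 4
@0: stride [8B, align 1] → 8
@8: layer [1B, align 1] → 9
@9: mip_level [4B, align 1] → 13
@13: width [1B, align 1] → 14
@14: format [88B, align 1] → 102

14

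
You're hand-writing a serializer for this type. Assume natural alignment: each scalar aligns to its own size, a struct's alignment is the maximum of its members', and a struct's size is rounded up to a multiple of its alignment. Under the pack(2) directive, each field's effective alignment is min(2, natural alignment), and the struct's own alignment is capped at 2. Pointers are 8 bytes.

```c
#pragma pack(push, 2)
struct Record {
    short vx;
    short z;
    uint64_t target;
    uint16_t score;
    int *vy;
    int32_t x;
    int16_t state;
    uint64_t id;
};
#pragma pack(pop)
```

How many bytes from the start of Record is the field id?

28

@0: vx [2B, align 2] → 2
@2: z [2B, align 2] → 4
@4: target [8B, align 2] → 12
@12: score [2B, align 2] → 14
@14: vy [8B, align 2] → 22
@22: x [4B, align 2] → 26
@26: state [2B, align 2] → 28
@28: id [8B, align 2] → 36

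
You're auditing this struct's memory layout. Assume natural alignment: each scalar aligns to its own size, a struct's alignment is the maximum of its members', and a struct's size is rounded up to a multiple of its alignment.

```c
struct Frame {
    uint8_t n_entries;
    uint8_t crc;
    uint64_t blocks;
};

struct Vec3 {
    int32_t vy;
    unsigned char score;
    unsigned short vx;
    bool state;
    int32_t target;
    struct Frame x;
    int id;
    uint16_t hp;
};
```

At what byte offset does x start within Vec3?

16

Frame: @0: n_entries [1B, align 1] → 1; @1: crc [1B, align 1] → 2; +6 pad (align 8); @8: blocks [8B, align 8] → 16; size 16, align 8
@0: vy [4B, align 4] → 4
@4: score [1B, align 1] → 5
+1 pad (align 2)
@6: vx [2B, align 2] → 8
@8: state [1B, align 1] → 9
+3 pad (align 4)
@12: target [4B, align 4] → 16
@16: x [16B, align 8] → 32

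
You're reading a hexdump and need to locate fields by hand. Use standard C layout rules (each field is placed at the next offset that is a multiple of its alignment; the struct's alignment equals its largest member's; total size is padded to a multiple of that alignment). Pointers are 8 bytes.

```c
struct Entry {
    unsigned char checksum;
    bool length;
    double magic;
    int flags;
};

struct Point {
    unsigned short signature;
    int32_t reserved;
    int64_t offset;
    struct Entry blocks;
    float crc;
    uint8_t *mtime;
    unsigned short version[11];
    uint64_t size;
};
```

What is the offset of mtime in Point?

48

Entry: 0..1  checksum  (1B, 1-aligned); 1..2  length  (1B, 1-aligned); 2..8  -- padding (6B); 8..16  magic  (8B, 8-aligned); 16..20  flags  (4B, 4-aligned); 20..24  -- tail padding (4B); sizeof = 24, alignof = 8
0..2  signature  (2B, 2-aligned)
2..4  -- padding (2B)
4..8  reserved  (4B, 4-aligned)
8..16  offset  (8B, 8-aligned)
16..40  blocks  (24B, 8-aligned)
40..44  crc  (4B, 4-aligned)
44..48  -- padding (4B)
48..56  mtime  (8B, 8-aligned)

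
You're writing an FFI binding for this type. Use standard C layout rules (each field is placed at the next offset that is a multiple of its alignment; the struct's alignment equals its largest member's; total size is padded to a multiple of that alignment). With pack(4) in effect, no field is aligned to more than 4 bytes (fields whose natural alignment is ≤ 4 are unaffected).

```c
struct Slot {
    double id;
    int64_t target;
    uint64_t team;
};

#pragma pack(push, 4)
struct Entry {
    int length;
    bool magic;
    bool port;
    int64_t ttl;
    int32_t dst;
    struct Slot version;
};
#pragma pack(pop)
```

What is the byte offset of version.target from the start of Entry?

28

Slot: 0..8  id  (8B, 8-aligned); 8..16  target  (8B, 8-aligned); 16..24  team  (8B, 8-aligned); sizeof = 24, alignof = 8
0..4  length  (4B, 4-aligned)
4..5  magic  (1B, 1-aligned)
5..6  port  (1B, 1-aligned)
6..8  -- padding (2B)
8..16  ttl  (8B, 4-aligned)
16..20  dst  (4B, 4-aligned)
20..44  version  (24B, 4-aligned)
within Slot: target at 8
20 + 8 = 28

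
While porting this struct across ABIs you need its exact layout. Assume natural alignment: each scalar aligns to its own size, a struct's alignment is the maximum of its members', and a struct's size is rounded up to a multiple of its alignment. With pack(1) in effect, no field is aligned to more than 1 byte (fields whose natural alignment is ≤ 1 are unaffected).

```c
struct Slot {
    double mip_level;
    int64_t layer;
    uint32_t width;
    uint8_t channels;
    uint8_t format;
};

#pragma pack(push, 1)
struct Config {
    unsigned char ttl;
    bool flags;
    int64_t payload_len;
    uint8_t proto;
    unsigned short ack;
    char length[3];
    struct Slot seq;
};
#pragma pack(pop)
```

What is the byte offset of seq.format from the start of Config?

37

Slot: mip_level at 0 (size 8, align 8) → ends 8; layer at 8 (size 8, align 8) → ends 16; width at 16 (size 4, align 4) → ends 20; channels at 20 (size 1, align 1) → ends 21; format at 21 (size 1, align 1) → ends 22; tail pad 2 to reach multiple of 8; total 24 bytes, alignment 8
ttl at 0 (size 1, align 1) → ends 1
flags at 1 (size 1, align 1) → ends 2
payload_len at 2 (size 8, align 1) → ends 10
proto at 10 (size 1, align 1) → ends 11
ack at 11 (size 2, align 1) → ends 13
length at 13 (size 3, align 1) → ends 16
seq at 16 (size 24, align 1) → ends 40
within Slot: format at 21
16 + 21 = 37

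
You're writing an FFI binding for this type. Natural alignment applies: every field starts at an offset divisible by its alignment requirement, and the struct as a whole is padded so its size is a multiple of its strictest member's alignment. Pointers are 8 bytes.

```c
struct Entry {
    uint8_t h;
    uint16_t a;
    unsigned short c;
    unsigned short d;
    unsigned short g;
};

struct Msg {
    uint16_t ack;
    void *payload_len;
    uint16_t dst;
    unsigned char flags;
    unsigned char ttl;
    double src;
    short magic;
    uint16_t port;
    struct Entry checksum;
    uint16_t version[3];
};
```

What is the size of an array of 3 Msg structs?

Entry: @0: h [1B, align 1] → 1; +1 pad (align 2); @2: a [2B, align 2] → 4; @4: c [2B, align 2] → 6; @6: d [2B, align 2] → 8; @8: g [2B, align 2] → 10; size 10, align 2
@0: ack [2B, align 2] → 2
+6 pad (align 8)
@8: payload_len [8B, align 8] → 16
@16: dst [2B, align 2] → 18
@18: flags [1B, align 1] → 19
@19: ttl [1B, align 1] → 20
+4 pad (align 8)
@24: src [8B, align 8] → 32
@32: magic [2B, align 2] → 34
@34: port [2B, align 2] → 36
@36: checksum [10B, align 2] → 46
@46: version [6B, align 2] → 52
+4 tail pad (align 8)
size 56, align 8
array of 3: 3 × 56 = 168

168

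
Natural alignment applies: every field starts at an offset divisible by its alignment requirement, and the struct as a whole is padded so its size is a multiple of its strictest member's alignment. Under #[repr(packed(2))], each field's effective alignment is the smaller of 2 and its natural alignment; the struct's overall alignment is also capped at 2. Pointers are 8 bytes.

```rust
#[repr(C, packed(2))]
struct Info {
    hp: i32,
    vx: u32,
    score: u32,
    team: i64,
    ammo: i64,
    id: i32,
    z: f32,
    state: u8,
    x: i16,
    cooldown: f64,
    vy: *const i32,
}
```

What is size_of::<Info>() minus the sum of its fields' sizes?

@0: hp [4B, align 2] → 4
@4: vx [4B, align 2] → 8
@8: score [4B, align 2] → 12
@12: team [8B, align 2] → 20
@20: ammo [8B, align 2] → 28
@28: id [4B, align 2] → 32
@32: z [4B, align 2] → 36
@36: state [1B, align 1] → 37
+1 pad (align 2)
@38: x [2B, align 2] → 40
@40: cooldown [8B, align 2] → 48
@48: vy [8B, align 2] → 56
size 56, align 2
data bytes 55, size 56 → padding 1

1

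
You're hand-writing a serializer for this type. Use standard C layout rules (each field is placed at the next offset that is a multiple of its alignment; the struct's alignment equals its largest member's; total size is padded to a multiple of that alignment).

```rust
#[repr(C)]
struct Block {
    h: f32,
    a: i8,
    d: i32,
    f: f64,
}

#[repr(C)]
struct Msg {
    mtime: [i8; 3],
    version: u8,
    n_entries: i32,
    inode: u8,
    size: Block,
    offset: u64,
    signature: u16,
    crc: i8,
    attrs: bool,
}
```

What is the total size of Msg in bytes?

Block: h at 0 (size 4, align 4) → ends 4; a at 4 (size 1, align 1) → ends 5; pad 3 to align 4 for d; d at 8 (size 4, align 4) → ends 12; pad 4 to align 8 for f; f at 16 (size 8, align 8) → ends 24; total 24 bytes, alignment 8
mtime at 0 (size 3, align 1) → ends 3
version at 3 (size 1, align 1) → ends 4
n_entries at 4 (size 4, align 4) → ends 8
inode at 8 (size 1, align 1) → ends 9
pad 7 to align 8 for size
size at 16 (size 24, align 8) → ends 40
offset at 40 (size 8, align 8) → ends 48
signature at 48 (size 2, align 2) → ends 50
crc at 50 (size 1, align 1) → ends 51
attrs at 51 (size 1, align 1) → ends 52
tail pad 4 to reach multiple of 8
total 56 bytes, alignment 8

56 bytes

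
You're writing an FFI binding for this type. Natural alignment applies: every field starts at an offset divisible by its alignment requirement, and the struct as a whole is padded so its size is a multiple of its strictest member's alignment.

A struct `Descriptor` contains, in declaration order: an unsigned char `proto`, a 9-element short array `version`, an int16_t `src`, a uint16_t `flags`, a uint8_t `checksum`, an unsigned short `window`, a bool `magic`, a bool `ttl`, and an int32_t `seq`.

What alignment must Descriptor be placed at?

member alignments: proto=1, version=2, src=2, flags=2, checksum=1, window=2, magic=1, ttl=1, seq=4
max = 4

4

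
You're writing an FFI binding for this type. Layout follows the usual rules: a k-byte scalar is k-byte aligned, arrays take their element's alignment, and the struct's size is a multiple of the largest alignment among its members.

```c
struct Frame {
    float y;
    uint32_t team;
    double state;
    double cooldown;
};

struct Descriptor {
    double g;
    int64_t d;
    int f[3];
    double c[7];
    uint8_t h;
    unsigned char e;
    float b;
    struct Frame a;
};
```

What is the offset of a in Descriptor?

Frame: 0..4  y  (4B, 4-aligned); 4..8  team  (4B, 4-aligned); 8..16  state  (8B, 8-aligned); 16..24  cooldown  (8B, 8-aligned); sizeof = 24, alignof = 8
0..8  g  (8B, 8-aligned)
8..16  d  (8B, 8-aligned)
16..28  f  (12B, 4-aligned)
28..32  -- padding (4B)
32..88  c  (56B, 8-aligned)
88..89  h  (1B, 1-aligned)
89..90  e  (1B, 1-aligned)
90..92  -- padding (2B)
92..96  b  (4B, 4-aligned)
96..120  a  (24B, 8-aligned)

96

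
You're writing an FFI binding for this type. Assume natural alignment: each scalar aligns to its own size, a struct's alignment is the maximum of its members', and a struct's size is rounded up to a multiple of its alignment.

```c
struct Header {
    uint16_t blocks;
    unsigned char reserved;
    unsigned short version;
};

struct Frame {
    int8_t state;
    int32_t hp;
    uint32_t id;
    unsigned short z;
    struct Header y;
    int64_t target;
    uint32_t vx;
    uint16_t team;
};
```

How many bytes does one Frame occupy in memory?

40 bytes

Header: blocks at 0 (size 2, align 2) → ends 2; reserved at 2 (size 1, align 1) → ends 3; pad 1 to align 2 for version; version at 4 (size 2, align 2) → ends 6; total 6 bytes, alignment 2
state at 0 (size 1, align 1) → ends 1
pad 3 to align 4 for hp
hp at 4 (size 4, align 4) → ends 8
id at 8 (size 4, align 4) → ends 12
z at 12 (size 2, align 2) → ends 14
y at 14 (size 6, align 2) → ends 20
pad 4 to align 8 for target
target at 24 (size 8, align 8) → ends 32
vx at 32 (size 4, align 4) → ends 36
team at 36 (size 2, align 2) → ends 38
tail pad 2 to reach multiple of 8
total 40 bytes, alignment 8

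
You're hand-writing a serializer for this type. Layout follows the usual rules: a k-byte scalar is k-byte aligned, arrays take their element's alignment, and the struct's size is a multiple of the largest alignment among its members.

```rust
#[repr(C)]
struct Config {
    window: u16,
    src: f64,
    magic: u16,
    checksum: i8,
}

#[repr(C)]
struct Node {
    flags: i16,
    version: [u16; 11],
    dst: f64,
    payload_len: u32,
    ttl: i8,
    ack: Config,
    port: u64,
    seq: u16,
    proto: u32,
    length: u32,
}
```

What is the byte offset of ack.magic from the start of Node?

56

Config: window at 0 (size 2, align 2) → ends 2; pad 6 to align 8 for src; src at 8 (size 8, align 8) → ends 16; magic at 16 (size 2, align 2) → ends 18; checksum at 18 (size 1, align 1) → ends 19; tail pad 5 to reach multiple of 8; total 24 bytes, alignment 8
flags at 0 (size 2, align 2) → ends 2
version at 2 (size 22, align 2) → ends 24
dst at 24 (size 8, align 8) → ends 32
payload_len at 32 (size 4, align 4) → ends 36
ttl at 36 (size 1, align 1) → ends 37
pad 3 to align 8 for ack
ack at 40 (size 24, align 8) → ends 64
within Config: magic at 16
40 + 16 = 56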